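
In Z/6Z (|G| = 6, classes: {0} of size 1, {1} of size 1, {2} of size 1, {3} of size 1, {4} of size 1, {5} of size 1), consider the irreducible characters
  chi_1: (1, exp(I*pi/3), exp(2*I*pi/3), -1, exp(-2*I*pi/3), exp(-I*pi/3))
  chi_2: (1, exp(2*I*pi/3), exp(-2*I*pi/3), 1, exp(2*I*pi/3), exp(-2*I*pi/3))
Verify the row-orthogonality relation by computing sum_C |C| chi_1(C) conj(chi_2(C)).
Sum = 0; so <chi_1, chi_2> = 0 (distinct irreducibles are orthogonal).

Why: Compute term by term over conjugacy classes (|C| * chi_1(C) * conj(chi_2(C))):
  1*(1)*conj(1) + 1*(exp(I*pi/3))*conj(exp(2*I*pi/3)) + 1*(exp(2*I*pi/3))*conj(exp(-2*I*pi/3)) + 1*(-1)*conj(1) + 1*(exp(-2*I*pi/3))*conj(exp(2*I*pi/3)) + 1*(exp(-I*pi/3))*conj(exp(-2*I*pi/3))
  = (1) + (exp(-I*pi/3)) + (exp(-2*I*pi/3)) + (-1) + (exp(2*I*pi/3)) + (exp(I*pi/3))
  = 0.
(Exp terms are combined using exp(i*s)*conj(exp(i*t)) = exp(i*(s-t)), and sums of them are collapsed using the identity that for every m > 1 the m distinct m-th roots of unity sum to 0, e.g. 1 + exp(2*I*pi/3) + exp(-2*I*pi/3) = 0.)
Dividing by |G| = 6 gives 0/6 = 0, matching the row-orthogonality relation <chi_1, chi_2> = [chi_1 = chi_2].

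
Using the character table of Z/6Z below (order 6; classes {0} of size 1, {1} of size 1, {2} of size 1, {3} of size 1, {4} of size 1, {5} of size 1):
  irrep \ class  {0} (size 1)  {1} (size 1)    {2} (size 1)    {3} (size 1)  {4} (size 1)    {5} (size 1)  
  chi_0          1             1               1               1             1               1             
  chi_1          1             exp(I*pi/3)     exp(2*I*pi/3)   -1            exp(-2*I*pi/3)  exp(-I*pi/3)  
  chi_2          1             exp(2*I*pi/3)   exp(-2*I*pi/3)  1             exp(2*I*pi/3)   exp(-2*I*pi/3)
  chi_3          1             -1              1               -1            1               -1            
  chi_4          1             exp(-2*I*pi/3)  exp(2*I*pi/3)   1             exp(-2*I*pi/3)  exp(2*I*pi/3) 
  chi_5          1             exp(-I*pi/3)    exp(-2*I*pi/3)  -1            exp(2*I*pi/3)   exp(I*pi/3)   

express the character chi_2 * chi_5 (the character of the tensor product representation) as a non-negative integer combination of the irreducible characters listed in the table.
chi_2 tensor chi_5 = chi_1 (all other irreducibles have multiplicity 0).

The character of a tensor product is the pointwise product (chi_2 * chi_5)(C) = chi_2(C) * chi_5(C):
  {0}: (1)*(1), {1}: (exp(2*I*pi/3))*(exp(-I*pi/3)), {2}: (exp(-2*I*pi/3))*(exp(-2*I*pi/3)), {3}: (1)*(-1), {4}: (exp(2*I*pi/3))*(exp(2*I*pi/3)), {5}: (exp(-2*I*pi/3))*(exp(I*pi/3))
so (chi_2 * chi_5) takes values
  {0} -> 1, {1} -> exp(I*pi/3), {2} -> exp(2*I*pi/3), {3} -> -1, {4} -> exp(-2*I*pi/3), {5} -> exp(-I*pi/3).
Now take the inner product of this character with each irreducible chi from the table, <chi_2*chi_5, chi> = (1/6) sum_C |C| (chi_2*chi_5)(C) conj(chi(C)):
  <chi_2*chi_5, chi_0> = (1/6)[1*(1)*conj(1) + 1*(exp(I*pi/3))*conj(1) + 1*(exp(2*I*pi/3))*conj(1) + 1*(-1)*conj(1) + 1*(exp(-2*I*pi/3))*conj(1) + 1*(exp(-I*pi/3))*conj(1)]
      = (1/6)[(1) + (exp(I*pi/3)) + (exp(2*I*pi/3)) + (-1) + (exp(-2*I*pi/3)) + (exp(-I*pi/3))] = 0/6 = 0
  <chi_2*chi_5, chi_1> = (1/6)[1*(1)*conj(1) + 1*(exp(I*pi/3))*conj(exp(I*pi/3)) + 1*(exp(2*I*pi/3))*conj(exp(2*I*pi/3)) + 1*(-1)*conj(-1) + 1*(exp(-2*I*pi/3))*conj(exp(-2*I*pi/3)) + 1*(exp(-I*pi/3))*conj(exp(-I*pi/3))]
      = (1/6)[(1) + (1) + (1) + (1) + (1) + (1)] = 6/6 = 1
  <chi_2*chi_5, chi_2> = (1/6)[1*(1)*conj(1) + 1*(exp(I*pi/3))*conj(exp(2*I*pi/3)) + 1*(exp(2*I*pi/3))*conj(exp(-2*I*pi/3)) + 1*(-1)*conj(1) + 1*(exp(-2*I*pi/3))*conj(exp(2*I*pi/3)) + 1*(exp(-I*pi/3))*conj(exp(-2*I*pi/3))]
      = (1/6)[(1) + (exp(-I*pi/3)) + (exp(-2*I*pi/3)) + (-1) + (exp(2*I*pi/3)) + (exp(I*pi/3))] = 0/6 = 0
  <chi_2*chi_5, chi_3> = (1/6)[1*(1)*conj(1) + 1*(exp(I*pi/3))*conj(-1) + 1*(exp(2*I*pi/3))*conj(1) + 1*(-1)*conj(-1) + 1*(exp(-2*I*pi/3))*conj(1) + 1*(exp(-I*pi/3))*conj(-1)]
      = (1/6)[(1) + (-exp(I*pi/3)) + (exp(2*I*pi/3)) + (1) + (exp(-2*I*pi/3)) + (-exp(-I*pi/3))] = 0/6 = 0
  <chi_2*chi_5, chi_4> = (1/6)[1*(1)*conj(1) + 1*(exp(I*pi/3))*conj(exp(-2*I*pi/3)) + 1*(exp(2*I*pi/3))*conj(exp(2*I*pi/3)) + 1*(-1)*conj(1) + 1*(exp(-2*I*pi/3))*conj(exp(-2*I*pi/3)) + 1*(exp(-I*pi/3))*conj(exp(2*I*pi/3))]
      = (1/6)[(1) + (-1) + (1) + (-1) + (1) + (-1)] = 0/6 = 0
  <chi_2*chi_5, chi_5> = (1/6)[1*(1)*conj(1) + 1*(exp(I*pi/3))*conj(exp(-I*pi/3)) + 1*(exp(2*I*pi/3))*conj(exp(-2*I*pi/3)) + 1*(-1)*conj(-1) + 1*(exp(-2*I*pi/3))*conj(exp(2*I*pi/3)) + 1*(exp(-I*pi/3))*conj(exp(I*pi/3))]
      = (1/6)[(1) + (exp(2*I*pi/3)) + (exp(-2*I*pi/3)) + (1) + (exp(2*I*pi/3)) + (exp(-2*I*pi/3))] = 0/6 = 0
(Exp terms are combined using exp(i*s)*conj(exp(i*t)) = exp(i*(s-t)), and sums of them are collapsed using the identity that for every m > 1 the m distinct m-th roots of unity sum to 0, e.g. 1 + exp(2*I*pi/3) + exp(-2*I*pi/3) = 0.)
Hence the multiplicities are chi_1: 1. Dimension check: dim(chi_2)*dim(chi_5) = 1*1 = 1 and sum (mult * dim) = 1*1 = 1.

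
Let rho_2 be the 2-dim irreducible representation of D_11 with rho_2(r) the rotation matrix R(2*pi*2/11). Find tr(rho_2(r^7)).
chi_{rho_2}(r^7) = 2*cos(2*pi*2*7/11) = -2*cos(5*pi/11)

Explanation: rho_2(r^7) is rotation by angle 2*pi*2*7/11, whose trace is 2*cos(2*pi*2*7/11) = -2*cos(5*pi/11).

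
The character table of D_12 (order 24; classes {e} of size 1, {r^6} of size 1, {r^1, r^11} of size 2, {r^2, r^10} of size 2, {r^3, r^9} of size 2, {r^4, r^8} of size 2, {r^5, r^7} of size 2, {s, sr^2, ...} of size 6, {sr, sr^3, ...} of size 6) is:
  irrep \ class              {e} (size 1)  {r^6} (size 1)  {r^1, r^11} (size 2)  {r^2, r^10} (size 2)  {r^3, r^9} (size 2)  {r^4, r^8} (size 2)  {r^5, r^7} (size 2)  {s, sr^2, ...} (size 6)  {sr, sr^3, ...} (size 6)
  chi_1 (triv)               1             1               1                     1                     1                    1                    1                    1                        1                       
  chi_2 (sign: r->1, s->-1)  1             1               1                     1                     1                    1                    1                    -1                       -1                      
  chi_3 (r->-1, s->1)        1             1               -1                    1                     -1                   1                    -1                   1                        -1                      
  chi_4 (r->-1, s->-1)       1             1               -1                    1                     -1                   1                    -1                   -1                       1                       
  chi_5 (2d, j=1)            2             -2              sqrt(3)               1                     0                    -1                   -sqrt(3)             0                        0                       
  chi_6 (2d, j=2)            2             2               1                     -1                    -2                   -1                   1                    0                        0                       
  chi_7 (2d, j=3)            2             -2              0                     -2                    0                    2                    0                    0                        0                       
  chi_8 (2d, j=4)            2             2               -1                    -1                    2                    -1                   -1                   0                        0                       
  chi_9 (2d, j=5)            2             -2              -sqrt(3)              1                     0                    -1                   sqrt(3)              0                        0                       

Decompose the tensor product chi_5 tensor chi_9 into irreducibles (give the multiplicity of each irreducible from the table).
chi_5 tensor chi_9 = chi_3 + chi_4 + chi_8 (all other irreducibles have multiplicity 0).

Working: The character of a tensor product is the pointwise product (chi_5 * chi_9)(C) = chi_5(C) * chi_9(C):
  {e}: (2)*(2), {r^6}: (-2)*(-2), {r^1, r^11}: (sqrt(3))*(-sqrt(3)), {r^2, r^10}: (1)*(1), {r^3, r^9}: (0)*(0), {r^4, r^8}: (-1)*(-1), {r^5, r^7}: (-sqrt(3))*(sqrt(3)), {s, sr^2, ...}: (0)*(0), {sr, sr^3, ...}: (0)*(0)
so (chi_5 * chi_9) takes values
  {e} -> 4, {r^6} -> 4, {r^1, r^11} -> -3, {r^2, r^10} -> 1, {r^3, r^9} -> 0, {r^4, r^8} -> 1, {r^5, r^7} -> -3, {s, sr^2, ...} -> 0, {sr, sr^3, ...} -> 0.
Now take the inner product of this character with each irreducible chi from the table, <chi_5*chi_9, chi> = (1/24) sum_C |C| (chi_5*chi_9)(C) conj(chi(C)):
  <chi_5*chi_9, chi_1> = (1/24)[1*(4)*conj(1) + 1*(4)*conj(1) + 2*(-3)*conj(1) + 2*(1)*conj(1) + 2*(0)*conj(1) + 2*(1)*conj(1) + 2*(-3)*conj(1) + 6*(0)*conj(1) + 6*(0)*conj(1)]
      = (1/24)[(4) + (4) + (-6) + (2) + (0) + (2) + (-6) + (0) + (0)] = 0/24 = 0
  <chi_5*chi_9, chi_2> = (1/24)[1*(4)*conj(1) + 1*(4)*conj(1) + 2*(-3)*conj(1) + 2*(1)*conj(1) + 2*(0)*conj(1) + 2*(1)*conj(1) + 2*(-3)*conj(1) + 6*(0)*conj(-1) + 6*(0)*conj(-1)]
      = (1/24)[(4) + (4) + (-6) + (2) + (0) + (2) + (-6) + (0) + (0)] = 0/24 = 0
  <chi_5*chi_9, chi_3> = (1/24)[1*(4)*conj(1) + 1*(4)*conj(1) + 2*(-3)*conj(-1) + 2*(1)*conj(1) + 2*(0)*conj(-1) + 2*(1)*conj(1) + 2*(-3)*conj(-1) + 6*(0)*conj(1) + 6*(0)*conj(-1)]
      = (1/24)[(4) + (4) + (6) + (2) + (0) + (2) + (6) + (0) + (0)] = 24/24 = 1
  <chi_5*chi_9, chi_4> = (1/24)[1*(4)*conj(1) + 1*(4)*conj(1) + 2*(-3)*conj(-1) + 2*(1)*conj(1) + 2*(0)*conj(-1) + 2*(1)*conj(1) + 2*(-3)*conj(-1) + 6*(0)*conj(-1) + 6*(0)*conj(1)]
      = (1/24)[(4) + (4) + (6) + (2) + (0) + (2) + (6) + (0) + (0)] = 24/24 = 1
  <chi_5*chi_9, chi_5> = (1/24)[1*(4)*conj(2) + 1*(4)*conj(-2) + 2*(-3)*conj(sqrt(3)) + 2*(1)*conj(1) + 2*(0)*conj(0) + 2*(1)*conj(-1) + 2*(-3)*conj(-sqrt(3)) + 6*(0)*conj(0) + 6*(0)*conj(0)]
      = (1/24)[(8) + (-8) + (-6*sqrt(3)) + (2) + (0) + (-2) + (6*sqrt(3)) + (0) + (0)] = 0/24 = 0
  <chi_5*chi_9, chi_6> = (1/24)[1*(4)*conj(2) + 1*(4)*conj(2) + 2*(-3)*conj(1) + 2*(1)*conj(-1) + 2*(0)*conj(-2) + 2*(1)*conj(-1) + 2*(-3)*conj(1) + 6*(0)*conj(0) + 6*(0)*conj(0)]
      = (1/24)[(8) + (8) + (-6) + (-2) + (0) + (-2) + (-6) + (0) + (0)] = 0/24 = 0
  <chi_5*chi_9, chi_7> = (1/24)[1*(4)*conj(2) + 1*(4)*conj(-2) + 2*(-3)*conj(0) + 2*(1)*conj(-2) + 2*(0)*conj(0) + 2*(1)*conj(2) + 2*(-3)*conj(0) + 6*(0)*conj(0) + 6*(0)*conj(0)]
      = (1/24)[(8) + (-8) + (0) + (-4) + (0) + (4) + (0) + (0) + (0)] = 0/24 = 0
  <chi_5*chi_9, chi_8> = (1/24)[1*(4)*conj(2) + 1*(4)*conj(2) + 2*(-3)*conj(-1) + 2*(1)*conj(-1) + 2*(0)*conj(2) + 2*(1)*conj(-1) + 2*(-3)*conj(-1) + 6*(0)*conj(0) + 6*(0)*conj(0)]
      = (1/24)[(8) + (8) + (6) + (-2) + (0) + (-2) + (6) + (0) + (0)] = 24/24 = 1
  <chi_5*chi_9, chi_9> = (1/24)[1*(4)*conj(2) + 1*(4)*conj(-2) + 2*(-3)*conj(-sqrt(3)) + 2*(1)*conj(1) + 2*(0)*conj(0) + 2*(1)*conj(-1) + 2*(-3)*conj(sqrt(3)) + 6*(0)*conj(0) + 6*(0)*conj(0)]
      = (1/24)[(8) + (-8) + (6*sqrt(3)) + (2) + (0) + (-2) + (-6*sqrt(3)) + (0) + (0)] = 0/24 = 0
Hence the multiplicities are chi_3: 1, chi_4: 1, chi_8: 1. Dimension check: dim(chi_5)*dim(chi_9) = 2*2 = 4 and sum (mult * dim) = 1*1 + 1*1 + 1*2 = 4.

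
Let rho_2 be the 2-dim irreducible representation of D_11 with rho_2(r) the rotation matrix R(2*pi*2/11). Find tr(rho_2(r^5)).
chi_{rho_2}(r^5) = 2*cos(2*pi*2*5/11) = 2*cos(2*pi/11)

Argument: rho_2(r^5) is rotation by angle 2*pi*2*5/11, whose trace is 2*cos(2*pi*2*5/11) = 2*cos(2*pi/11).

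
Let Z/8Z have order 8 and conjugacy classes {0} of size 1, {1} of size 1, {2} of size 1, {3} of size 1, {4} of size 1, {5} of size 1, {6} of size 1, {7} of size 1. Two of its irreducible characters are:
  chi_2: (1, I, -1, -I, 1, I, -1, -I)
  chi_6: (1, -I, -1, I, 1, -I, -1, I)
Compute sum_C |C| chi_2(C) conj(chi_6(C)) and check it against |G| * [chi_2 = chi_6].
Sum = 0; so <chi_2, chi_6> = 0 (distinct irreducibles are orthogonal).

Why: Compute term by term over conjugacy classes (|C| * chi_2(C) * conj(chi_6(C))):
  1*(1)*conj(1) + 1*(I)*conj(-I) + 1*(-1)*conj(-1) + 1*(-I)*conj(I) + 1*(1)*conj(1) + 1*(I)*conj(-I) + 1*(-1)*conj(-1) + 1*(-I)*conj(I)
  = (1) + (-1) + (1) + (-1) + (1) + (-1) + (1) + (-1)
  = 0.
(Exp terms are combined using exp(i*s)*conj(exp(i*t)) = exp(i*(s-t)), and sums of them are collapsed using the identity that for every m > 1 the m distinct m-th roots of unity sum to 0, e.g. 1 + exp(2*I*pi/3) + exp(-2*I*pi/3) = 0.)
Dividing by |G| = 8 gives 0/8 = 0, matching the row-orthogonality relation <chi_2, chi_6> = [chi_2 = chi_6].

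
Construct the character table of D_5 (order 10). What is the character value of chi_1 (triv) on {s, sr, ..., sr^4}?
Conjugacy classes: {e} of size 1, {r^1, r^4} of size 2, {r^2, r^3} of size 2, {s, sr, ..., sr^4} of size 5.
Character table:
  irrep \ class              {e} (size 1)  {r^1, r^4} (size 2)  {r^2, r^3} (size 2)  {s, sr, ..., sr^4} (size 5)
  chi_1 (triv)               1             1                    1                    1                          
  chi_2 (sign: r->1, s->-1)  1             1                    1                    -1                         
  chi_3 (2d, j=1)            2             -1/2 + sqrt(5)/2     -sqrt(5)/2 - 1/2     0                          
  chi_4 (2d, j=2)            2             -sqrt(5)/2 - 1/2     -1/2 + sqrt(5)/2     0                          

Spot check: chi_1 (triv) on {s, sr, ..., sr^4} = 1.

Justification: D_5 has order 2*5 = 10 with 4 conjugacy classes, hence 4 irreducibles. Sum of squared dims 1 + 1 + 4 + 4 = 10 = |G|. Linear characters come from the abelianisation; the 2-dimensional irreps have character r^k -> 2*cos(2*pi*j*k/5), reflections -> 0.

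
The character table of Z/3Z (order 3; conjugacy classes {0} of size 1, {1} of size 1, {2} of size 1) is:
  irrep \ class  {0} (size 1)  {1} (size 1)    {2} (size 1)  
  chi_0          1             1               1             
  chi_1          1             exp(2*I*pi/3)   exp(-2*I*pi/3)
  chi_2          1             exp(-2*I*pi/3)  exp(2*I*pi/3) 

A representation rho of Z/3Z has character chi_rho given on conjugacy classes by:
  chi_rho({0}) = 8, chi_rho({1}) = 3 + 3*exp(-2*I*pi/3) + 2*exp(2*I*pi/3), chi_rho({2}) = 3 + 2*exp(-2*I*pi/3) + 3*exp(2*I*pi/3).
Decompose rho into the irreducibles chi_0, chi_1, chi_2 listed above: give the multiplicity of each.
Multiplicities: chi_0: 3, chi_1: 2, chi_2: 3.

Why: Use <chi_rho, chi> = (1/|G|) sum_C |C| * chi_rho(C) * conj(chi(C)) with |G| = 3 for each irreducible chi in the table:
  <chi_rho, chi_0> = (1/3)[1*(8)*conj(1) + 1*(3 + 3*exp(-2*I*pi/3) + 2*exp(2*I*pi/3))*conj(1) + 1*(3 + 2*exp(-2*I*pi/3) + 3*exp(2*I*pi/3))*conj(1)]
      = (1/3)[(8) + (3 + 3*exp(-2*I*pi/3) + 2*exp(2*I*pi/3)) + (3 + 2*exp(-2*I*pi/3) + 3*exp(2*I*pi/3))] = 9/3 = 3
  <chi_rho, chi_1> = (1/3)[1*(8)*conj(1) + 1*(3 + 3*exp(-2*I*pi/3) + 2*exp(2*I*pi/3))*conj(exp(2*I*pi/3)) + 1*(3 + 2*exp(-2*I*pi/3) + 3*exp(2*I*pi/3))*conj(exp(-2*I*pi/3))]
      = (1/3)[(8) + (-1) + (-1)] = 6/3 = 2
  <chi_rho, chi_2> = (1/3)[1*(8)*conj(1) + 1*(3 + 3*exp(-2*I*pi/3) + 2*exp(2*I*pi/3))*conj(exp(-2*I*pi/3)) + 1*(3 + 2*exp(-2*I*pi/3) + 3*exp(2*I*pi/3))*conj(exp(2*I*pi/3))]
      = (1/3)[(8) + (3 + 2*exp(-2*I*pi/3) + 3*exp(2*I*pi/3)) + (3 + 3*exp(-2*I*pi/3) + 2*exp(2*I*pi/3))] = 9/3 = 3
(Exp terms are combined using exp(i*s)*conj(exp(i*t)) = exp(i*(s-t)), and sums of them are collapsed using the identity that for every m > 1 the m distinct m-th roots of unity sum to 0, e.g. 1 + exp(2*I*pi/3) + exp(-2*I*pi/3) = 0.)
Dimension check: dim(rho) = sum (mult * dim) = 3*1 + 2*1 + 3*1 = 8 = chi_rho(e) = 8.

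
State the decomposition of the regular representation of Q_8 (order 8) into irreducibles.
Each irreducible V_i of dimension d_i appears with multiplicity d_i, i.e. rho_reg = (direct sum over all irreducibles V_i) d_i V_i. The irreducible dimensions for Q_8 are 1, 1, 1, 1, 2: 4 irreducibles of dimension 1, each with multiplicity 1; 1 irreducible of dimension 2, with multiplicity 2. Total dimension 4*1*1 + 1*2*2 = 8 = |G|.

Why: General theorem: in the regular representation of a finite group G, each irreducible appears with multiplicity equal to its dimension. Check: dim(rho_reg) = sum d_i^2 = 1 + 1 + 1 + 1 + 4 = 8 = |G|.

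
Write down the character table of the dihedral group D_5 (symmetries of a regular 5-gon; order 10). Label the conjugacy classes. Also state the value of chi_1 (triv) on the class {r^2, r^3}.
Conjugacy classes: {e} of size 1, {r^1, r^4} of size 2, {r^2, r^3} of size 2, {s, sr, ..., sr^4} of size 5.
Character table:
  irrep \ class              {e} (size 1)  {r^1, r^4} (size 2)  {r^2, r^3} (size 2)  {s, sr, ..., sr^4} (size 5)
  chi_1 (triv)               1             1                    1                    1                          
  chi_2 (sign: r->1, s->-1)  1             1                    1                    -1                         
  chi_3 (2d, j=1)            2             -1/2 + sqrt(5)/2     -sqrt(5)/2 - 1/2     0                          
  chi_4 (2d, j=2)            2             -sqrt(5)/2 - 1/2     -1/2 + sqrt(5)/2     0                          

Spot check: chi_1 (triv) on {r^2, r^3} = 1.

D_5 has order 2*5 = 10 with 4 conjugacy classes, hence 4 irreducibles. Sum of squared dims 1 + 1 + 4 + 4 = 10 = |G|. Linear characters come from the abelianisation; the 2-dimensional irreps have character r^k -> 2*cos(2*pi*j*k/5), reflections -> 0.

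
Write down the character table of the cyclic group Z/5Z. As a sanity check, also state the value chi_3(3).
Character table of Z/5Z (irreps indexed chi_0,...,chi_4 with chi_k(m) = zeta_5^(k*m), zeta_5 = exp(2*pi*i/5)):
  irrep \ class  {0} (size 1)  {1} (size 1)    {2} (size 1)    {3} (size 1)    {4} (size 1)  
  chi_0          1             1               1               1               1             
  chi_1          1             exp(2*I*pi/5)   exp(4*I*pi/5)   exp(-4*I*pi/5)  exp(-2*I*pi/5)
  chi_2          1             exp(4*I*pi/5)   exp(-2*I*pi/5)  exp(2*I*pi/5)   exp(-4*I*pi/5)
  chi_3          1             exp(-4*I*pi/5)  exp(2*I*pi/5)   exp(-2*I*pi/5)  exp(4*I*pi/5) 
  chi_4          1             exp(-2*I*pi/5)  exp(-4*I*pi/5)  exp(4*I*pi/5)   exp(2*I*pi/5) 

Spot check: chi_3(3) = zeta_5^(3*3) = zeta_5^9 = exp(-2*I*pi/5).

Argument: Z/5Z is abelian, so all 5 irreducible complex representations are 1-dimensional. They are given by chi_k(m) = zeta_5^(k*m) for k = 0,...,4. Row orthogonality: sum_m chi_k(m) conj(chi_l(m)) = 5 * [k = l].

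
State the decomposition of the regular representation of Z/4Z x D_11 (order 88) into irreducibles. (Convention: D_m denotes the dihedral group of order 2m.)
Each irreducible V_i of dimension d_i appears with multiplicity d_i, i.e. rho_reg = (direct sum over all irreducibles V_i) d_i V_i. The irreducible dimensions for Z/4Z x D_11 are 1, 1, 1, 1, 1, 1, 1, 1, 2, 2, 2, 2, 2, 2, 2, 2, 2, 2, 2, 2, 2, 2, 2, 2, 2, 2, 2, 2: 8 irreducibles of dimension 1, each with multiplicity 1; 20 irreducibles of dimension 2, each with multiplicity 2. Total dimension 8*1*1 + 20*2*2 = 88 = |G|.

Argument: General theorem: in the regular representation of a finite group G, each irreducible appears with multiplicity equal to its dimension. Check: dim(rho_reg) = sum d_i^2 = 1 + 1 + 1 + 1 + 1 + 1 + 1 + 1 + 4 + 4 + 4 + 4 + 4 + 4 + 4 + 4 + 4 + 4 + 4 + 4 + 4 + 4 + 4 + 4 + 4 + 4 + 4 + 4 = 88 = |G|.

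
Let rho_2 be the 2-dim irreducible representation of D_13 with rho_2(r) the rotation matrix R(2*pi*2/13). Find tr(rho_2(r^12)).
chi_{rho_2}(r^12) = 2*cos(2*pi*2*12/13) = 2*cos(4*pi/13)

rho_2(r^12) is rotation by angle 2*pi*2*12/13, whose trace is 2*cos(2*pi*2*12/13) = 2*cos(4*pi/13).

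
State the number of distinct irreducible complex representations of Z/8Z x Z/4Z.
32

Working: The number of irreducible complex representations of a finite group equals its number of conjugacy classes. Z/8Z x Z/4Z is abelian of order 32, so every element is its own conjugacy class: 32 classes, so Z/8Z x Z/4Z (order 32) has exactly 32 irreducible complex representations.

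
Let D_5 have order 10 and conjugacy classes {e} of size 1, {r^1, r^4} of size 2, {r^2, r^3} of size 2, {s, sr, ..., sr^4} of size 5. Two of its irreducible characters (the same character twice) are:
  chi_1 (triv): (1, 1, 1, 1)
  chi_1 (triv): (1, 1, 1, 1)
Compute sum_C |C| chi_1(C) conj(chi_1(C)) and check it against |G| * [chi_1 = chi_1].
Sum = 10 = |G| = 10; so <chi_1, chi_1> = 1 (norm-1 confirms irreducibility).

Argument: Compute term by term over conjugacy classes (|C| * chi_1(C) * conj(chi_1(C))):
  1*(1)*conj(1) + 2*(1)*conj(1) + 2*(1)*conj(1) + 5*(1)*conj(1)
  = (1) + (2) + (2) + (5)
  = 10.
Dividing by |G| = 10 gives 10/10 = 1, matching the row-orthogonality relation <chi_1, chi_1> = [chi_1 = chi_1].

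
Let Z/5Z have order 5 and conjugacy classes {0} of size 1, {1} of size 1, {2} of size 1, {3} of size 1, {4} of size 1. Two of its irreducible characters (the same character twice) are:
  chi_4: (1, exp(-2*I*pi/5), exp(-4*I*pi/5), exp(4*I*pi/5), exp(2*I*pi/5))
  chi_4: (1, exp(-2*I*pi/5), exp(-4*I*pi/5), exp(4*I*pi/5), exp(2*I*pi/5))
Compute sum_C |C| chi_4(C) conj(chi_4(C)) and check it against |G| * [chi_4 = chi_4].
Sum = 5 = |G| = 5; so <chi_4, chi_4> = 1 (norm-1 confirms irreducibility).

Derivation: Compute term by term over conjugacy classes (|C| * chi_4(C) * conj(chi_4(C))):
  1*(1)*conj(1) + 1*(exp(-2*I*pi/5))*conj(exp(-2*I*pi/5)) + 1*(exp(-4*I*pi/5))*conj(exp(-4*I*pi/5)) + 1*(exp(4*I*pi/5))*conj(exp(4*I*pi/5)) + 1*(exp(2*I*pi/5))*conj(exp(2*I*pi/5))
  = (1) + (1) + (1) + (1) + (1)
  = 5.
(Exp terms are combined using exp(i*s)*conj(exp(i*t)) = exp(i*(s-t)), and sums of them are collapsed using the identity that for every m > 1 the m distinct m-th roots of unity sum to 0, e.g. 1 + exp(2*I*pi/3) + exp(-2*I*pi/3) = 0.)
Dividing by |G| = 5 gives 5/5 = 1, matching the row-orthogonality relation <chi_4, chi_4> = [chi_4 = chi_4].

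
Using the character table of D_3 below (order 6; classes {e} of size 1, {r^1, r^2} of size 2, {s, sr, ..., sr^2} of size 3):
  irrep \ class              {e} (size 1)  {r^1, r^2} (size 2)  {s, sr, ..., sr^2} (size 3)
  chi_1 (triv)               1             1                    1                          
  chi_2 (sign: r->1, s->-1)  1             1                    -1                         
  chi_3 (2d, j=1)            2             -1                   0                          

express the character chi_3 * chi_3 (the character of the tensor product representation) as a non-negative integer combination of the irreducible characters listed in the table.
chi_3 tensor chi_3 = chi_1 + chi_2 + chi_3 (all other irreducibles have multiplicity 0).

Details: The character of a tensor product is the pointwise product (chi_3 * chi_3)(C) = chi_3(C) * chi_3(C):
  {e}: (2)*(2), {r^1, r^2}: (-1)*(-1), {s, sr, ..., sr^2}: (0)*(0)
so (chi_3 * chi_3) takes values
  {e} -> 4, {r^1, r^2} -> 1, {s, sr, ..., sr^2} -> 0.
Now take the inner product of this character with each irreducible chi from the table, <chi_3*chi_3, chi> = (1/6) sum_C |C| (chi_3*chi_3)(C) conj(chi(C)):
  <chi_3*chi_3, chi_1> = (1/6)[1*(4)*conj(1) + 2*(1)*conj(1) + 3*(0)*conj(1)]
      = (1/6)[(4) + (2) + (0)] = 6/6 = 1
  <chi_3*chi_3, chi_2> = (1/6)[1*(4)*conj(1) + 2*(1)*conj(1) + 3*(0)*conj(-1)]
      = (1/6)[(4) + (2) + (0)] = 6/6 = 1
  <chi_3*chi_3, chi_3> = (1/6)[1*(4)*conj(2) + 2*(1)*conj(-1) + 3*(0)*conj(0)]
      = (1/6)[(8) + (-2) + (0)] = 6/6 = 1
Hence the multiplicities are chi_1: 1, chi_2: 1, chi_3: 1. Dimension check: dim(chi_3)*dim(chi_3) = 2*2 = 4 and sum (mult * dim) = 1*1 + 1*1 + 1*2 = 4.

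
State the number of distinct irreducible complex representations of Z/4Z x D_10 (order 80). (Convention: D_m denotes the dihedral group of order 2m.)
32

The number of irreducible complex representations of a finite group equals its number of conjugacy classes. For a direct product, #classes(G x H) = #classes(G) * #classes(H). Z/4Z has 4 classes (abelian), D_10 has 8 classes, so 4 * 8 = 32, so Z/4Z x D_10 (order 80) has exactly 32 irreducible complex representations.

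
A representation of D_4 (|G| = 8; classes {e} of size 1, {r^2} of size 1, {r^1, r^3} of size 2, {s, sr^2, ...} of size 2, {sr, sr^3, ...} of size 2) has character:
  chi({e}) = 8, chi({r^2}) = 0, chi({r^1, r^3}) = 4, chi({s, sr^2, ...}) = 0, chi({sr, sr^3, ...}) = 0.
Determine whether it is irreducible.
Not irreducible (reducible): <chi, chi> = 12 > 1.

<chi, chi> = (1/|G|) sum_C |C| * |chi(C)|^2 = (1/8)[1*|8|^2 + 1*|0|^2 + 2*|4|^2 + 2*|0|^2 + 2*|0|^2]
  = (1/8)[(64) + (0) + (32) + (0) + (0)] = 96/8 = 12.
A character is irreducible iff <chi, chi> = 1, so this representation is reducible.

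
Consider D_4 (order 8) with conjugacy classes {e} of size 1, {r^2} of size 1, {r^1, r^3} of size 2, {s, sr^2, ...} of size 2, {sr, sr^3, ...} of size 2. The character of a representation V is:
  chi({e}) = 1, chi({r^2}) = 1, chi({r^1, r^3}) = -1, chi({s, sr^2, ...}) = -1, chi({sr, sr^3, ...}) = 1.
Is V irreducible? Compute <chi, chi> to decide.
Irreducible: <chi, chi> = 1.

Reasoning: <chi, chi> = (1/|G|) sum_C |C| * |chi(C)|^2 = (1/8)[1*|1|^2 + 1*|1|^2 + 2*|-1|^2 + 2*|-1|^2 + 2*|1|^2]
  = (1/8)[(1) + (1) + (2) + (2) + (2)] = 8/8 = 1.
A character is irreducible iff <chi, chi> = 1, so this representation is irreducible.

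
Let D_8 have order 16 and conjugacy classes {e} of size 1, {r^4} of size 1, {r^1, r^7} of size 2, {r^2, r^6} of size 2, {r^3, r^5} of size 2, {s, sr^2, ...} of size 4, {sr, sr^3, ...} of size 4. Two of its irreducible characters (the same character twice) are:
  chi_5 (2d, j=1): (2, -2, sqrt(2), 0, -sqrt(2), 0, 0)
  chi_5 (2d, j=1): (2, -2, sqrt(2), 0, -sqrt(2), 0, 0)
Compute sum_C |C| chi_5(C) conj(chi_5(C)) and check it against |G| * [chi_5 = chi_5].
Sum = 16 = |G| = 16; so <chi_5, chi_5> = 1 (norm-1 confirms irreducibility).

Working: Compute term by term over conjugacy classes (|C| * chi_5(C) * conj(chi_5(C))):
  1*(2)*conj(2) + 1*(-2)*conj(-2) + 2*(sqrt(2))*conj(sqrt(2)) + 2*(0)*conj(0) + 2*(-sqrt(2))*conj(-sqrt(2)) + 4*(0)*conj(0) + 4*(0)*conj(0)
  = (4) + (4) + (4) + (0) + (4) + (0) + (0)
  = 16.
Dividing by |G| = 16 gives 16/16 = 1, matching the row-orthogonality relation <chi_5, chi_5> = [chi_5 = chi_5].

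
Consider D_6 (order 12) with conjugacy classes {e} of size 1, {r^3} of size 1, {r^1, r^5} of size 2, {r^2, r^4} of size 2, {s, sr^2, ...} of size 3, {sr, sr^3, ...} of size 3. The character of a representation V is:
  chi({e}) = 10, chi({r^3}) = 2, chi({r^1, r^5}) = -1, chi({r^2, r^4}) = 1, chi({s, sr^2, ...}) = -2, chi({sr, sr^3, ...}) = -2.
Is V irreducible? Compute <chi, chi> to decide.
Not irreducible (reducible): <chi, chi> = 11 > 1.

Derivation: <chi, chi> = (1/|G|) sum_C |C| * |chi(C)|^2 = (1/12)[1*|10|^2 + 1*|2|^2 + 2*|-1|^2 + 2*|1|^2 + 3*|-2|^2 + 3*|-2|^2]
  = (1/12)[(100) + (4) + (2) + (2) + (12) + (12)] = 132/12 = 11.
A character is irreducible iff <chi, chi> = 1, so this representation is reducible.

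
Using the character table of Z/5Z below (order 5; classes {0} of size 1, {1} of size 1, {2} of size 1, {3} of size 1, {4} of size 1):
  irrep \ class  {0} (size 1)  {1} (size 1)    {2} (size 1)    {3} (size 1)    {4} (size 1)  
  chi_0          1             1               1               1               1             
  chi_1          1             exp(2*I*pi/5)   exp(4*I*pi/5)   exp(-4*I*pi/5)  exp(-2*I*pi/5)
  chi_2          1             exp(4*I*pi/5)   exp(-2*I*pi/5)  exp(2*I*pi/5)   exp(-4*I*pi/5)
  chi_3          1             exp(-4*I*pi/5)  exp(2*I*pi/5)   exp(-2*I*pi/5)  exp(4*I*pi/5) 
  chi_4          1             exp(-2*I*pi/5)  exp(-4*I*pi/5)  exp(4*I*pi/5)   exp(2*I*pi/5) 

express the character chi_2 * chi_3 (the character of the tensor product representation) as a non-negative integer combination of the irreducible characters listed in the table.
chi_2 tensor chi_3 = chi_0 (all other irreducibles have multiplicity 0).

Proof sketch: The character of a tensor product is the pointwise product (chi_2 * chi_3)(C) = chi_2(C) * chi_3(C):
  {0}: (1)*(1), {1}: (exp(4*I*pi/5))*(exp(-4*I*pi/5)), {2}: (exp(-2*I*pi/5))*(exp(2*I*pi/5)), {3}: (exp(2*I*pi/5))*(exp(-2*I*pi/5)), {4}: (exp(-4*I*pi/5))*(exp(4*I*pi/5))
so (chi_2 * chi_3) takes values
  {0} -> 1, {1} -> 1, {2} -> 1, {3} -> 1, {4} -> 1.
Now take the inner product of this character with each irreducible chi from the table, <chi_2*chi_3, chi> = (1/5) sum_C |C| (chi_2*chi_3)(C) conj(chi(C)):
  <chi_2*chi_3, chi_0> = (1/5)[1*(1)*conj(1) + 1*(1)*conj(1) + 1*(1)*conj(1) + 1*(1)*conj(1) + 1*(1)*conj(1)]
      = (1/5)[(1) + (1) + (1) + (1) + (1)] = 5/5 = 1
  <chi_2*chi_3, chi_1> = (1/5)[1*(1)*conj(1) + 1*(1)*conj(exp(2*I*pi/5)) + 1*(1)*conj(exp(4*I*pi/5)) + 1*(1)*conj(exp(-4*I*pi/5)) + 1*(1)*conj(exp(-2*I*pi/5))]
      = (1/5)[(1) + (exp(-2*I*pi/5)) + (exp(-4*I*pi/5)) + (exp(4*I*pi/5)) + (exp(2*I*pi/5))] = 0/5 = 0
  <chi_2*chi_3, chi_2> = (1/5)[1*(1)*conj(1) + 1*(1)*conj(exp(4*I*pi/5)) + 1*(1)*conj(exp(-2*I*pi/5)) + 1*(1)*conj(exp(2*I*pi/5)) + 1*(1)*conj(exp(-4*I*pi/5))]
      = (1/5)[(1) + (exp(-4*I*pi/5)) + (exp(2*I*pi/5)) + (exp(-2*I*pi/5)) + (exp(4*I*pi/5))] = 0/5 = 0
  <chi_2*chi_3, chi_3> = (1/5)[1*(1)*conj(1) + 1*(1)*conj(exp(-4*I*pi/5)) + 1*(1)*conj(exp(2*I*pi/5)) + 1*(1)*conj(exp(-2*I*pi/5)) + 1*(1)*conj(exp(4*I*pi/5))]
      = (1/5)[(1) + (exp(4*I*pi/5)) + (exp(-2*I*pi/5)) + (exp(2*I*pi/5)) + (exp(-4*I*pi/5))] = 0/5 = 0
  <chi_2*chi_3, chi_4> = (1/5)[1*(1)*conj(1) + 1*(1)*conj(exp(-2*I*pi/5)) + 1*(1)*conj(exp(-4*I*pi/5)) + 1*(1)*conj(exp(4*I*pi/5)) + 1*(1)*conj(exp(2*I*pi/5))]
      = (1/5)[(1) + (exp(2*I*pi/5)) + (exp(4*I*pi/5)) + (exp(-4*I*pi/5)) + (exp(-2*I*pi/5))] = 0/5 = 0
(Exp terms are combined using exp(i*s)*conj(exp(i*t)) = exp(i*(s-t)), and sums of them are collapsed using the identity that for every m > 1 the m distinct m-th roots of unity sum to 0, e.g. 1 + exp(2*I*pi/3) + exp(-2*I*pi/3) = 0.)
Hence the multiplicities are chi_0: 1. Dimension check: dim(chi_2)*dim(chi_3) = 1*1 = 1 and sum (mult * dim) = 1*1 = 1.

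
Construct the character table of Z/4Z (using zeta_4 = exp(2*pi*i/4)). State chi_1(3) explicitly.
Character table of Z/4Z (irreps indexed chi_0,...,chi_3 with chi_k(m) = zeta_4^(k*m), zeta_4 = exp(2*pi*i/4)):
  irrep \ class  {0} (size 1)  {1} (size 1)  {2} (size 1)  {3} (size 1)
  chi_0          1             1             1             1           
  chi_1          1             I             -1            -I          
  chi_2          1             -1            1             -1          
  chi_3          1             -I            -1            I           

Spot check: chi_1(3) = zeta_4^(1*3) = zeta_4^3 = -I.

Working: Z/4Z is abelian, so all 4 irreducible complex representations are 1-dimensional. They are given by chi_k(m) = zeta_4^(k*m) for k = 0,...,3. Row orthogonality: sum_m chi_k(m) conj(chi_l(m)) = 4 * [k = l].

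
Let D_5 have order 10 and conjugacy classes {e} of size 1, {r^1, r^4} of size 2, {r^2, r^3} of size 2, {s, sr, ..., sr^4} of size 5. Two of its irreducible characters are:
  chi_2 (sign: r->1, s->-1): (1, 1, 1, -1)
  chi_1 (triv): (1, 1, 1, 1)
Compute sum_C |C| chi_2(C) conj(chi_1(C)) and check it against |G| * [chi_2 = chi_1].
Sum = 0; so <chi_2, chi_1> = 0 (distinct irreducibles are orthogonal).

Explanation: Compute term by term over conjugacy classes (|C| * chi_2(C) * conj(chi_1(C))):
  1*(1)*conj(1) + 2*(1)*conj(1) + 2*(1)*conj(1) + 5*(-1)*conj(1)
  = (1) + (2) + (2) + (-5)
  = 0.
Dividing by |G| = 10 gives 0/10 = 0, matching the row-orthogonality relation <chi_2, chi_1> = [chi_2 = chi_1].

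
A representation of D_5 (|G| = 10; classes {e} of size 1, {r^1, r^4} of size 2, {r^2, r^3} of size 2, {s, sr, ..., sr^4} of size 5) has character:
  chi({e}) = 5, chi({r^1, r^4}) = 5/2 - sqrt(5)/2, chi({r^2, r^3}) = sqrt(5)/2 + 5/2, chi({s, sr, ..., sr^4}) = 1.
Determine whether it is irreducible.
Not irreducible (reducible): <chi, chi> = 6 > 1.

Solution. <chi, chi> = (1/|G|) sum_C |C| * |chi(C)|^2 = (1/10)[1*|5|^2 + 2*|5/2 - sqrt(5)/2|^2 + 2*|sqrt(5)/2 + 5/2|^2 + 5*|1|^2]
  = (1/10)[(25) + (15 - 5*sqrt(5)) + (5*sqrt(5) + 15) + (5)] = 60/10 = 6.
A character is irreducible iff <chi, chi> = 1, so this representation is reducible.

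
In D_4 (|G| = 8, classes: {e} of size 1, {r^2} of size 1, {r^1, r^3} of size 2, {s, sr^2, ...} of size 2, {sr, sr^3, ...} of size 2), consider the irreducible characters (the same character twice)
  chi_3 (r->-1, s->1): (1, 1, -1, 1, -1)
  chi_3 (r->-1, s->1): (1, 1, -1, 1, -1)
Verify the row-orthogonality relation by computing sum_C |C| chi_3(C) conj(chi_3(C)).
Sum = 8 = |G| = 8; so <chi_3, chi_3> = 1 (norm-1 confirms irreducibility).

Why: Compute term by term over conjugacy classes (|C| * chi_3(C) * conj(chi_3(C))):
  1*(1)*conj(1) + 1*(1)*conj(1) + 2*(-1)*conj(-1) + 2*(1)*conj(1) + 2*(-1)*conj(-1)
  = (1) + (1) + (2) + (2) + (2)
  = 8.
Dividing by |G| = 8 gives 8/8 = 1, matching the row-orthogonality relation <chi_3, chi_3> = [chi_3 = chi_3].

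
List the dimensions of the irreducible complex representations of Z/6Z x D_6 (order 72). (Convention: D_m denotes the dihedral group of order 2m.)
Dimensions: 1, 1, 1, 1, 1, 1, 1, 1, 1, 1, 1, 1, 1, 1, 1, 1, 1, 1, 1, 1, 1, 1, 1, 1, 2, 2, 2, 2, 2, 2, 2, 2, 2, 2, 2, 2

Derivation: There are 36 irreducibles (= number of conjugacy classes). Their dimensions d_i satisfy sum d_i^2 = |G| = 72: 1 + 1 + 1 + 1 + 1 + 1 + 1 + 1 + 1 + 1 + 1 + 1 + 1 + 1 + 1 + 1 + 1 + 1 + 1 + 1 + 1 + 1 + 1 + 1 + 4 + 4 + 4 + 4 + 4 + 4 + 4 + 4 + 4 + 4 + 4 + 4 = 72. (For the product with Z/6Z: each of the 6 1-dim characters of Z/6Z tensors with each irrep of D_6, giving 6 copies of each D_6-dimension.)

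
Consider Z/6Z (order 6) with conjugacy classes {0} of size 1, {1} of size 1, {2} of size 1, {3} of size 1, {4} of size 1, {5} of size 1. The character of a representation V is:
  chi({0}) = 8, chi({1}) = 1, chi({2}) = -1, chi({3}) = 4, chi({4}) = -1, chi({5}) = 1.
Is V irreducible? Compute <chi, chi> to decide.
Not irreducible (reducible): <chi, chi> = 14 > 1.

Solution. <chi, chi> = (1/|G|) sum_C |C| * |chi(C)|^2 = (1/6)[1*|8|^2 + 1*|1|^2 + 1*|-1|^2 + 1*|4|^2 + 1*|-1|^2 + 1*|1|^2]
  = (1/6)[(64) + (1) + (1) + (16) + (1) + (1)] = 84/6 = 14.
(Exp terms are combined using exp(i*s)*conj(exp(i*t)) = exp(i*(s-t)), and sums of them are collapsed using the identity that for every m > 1 the m distinct m-th roots of unity sum to 0, e.g. 1 + exp(2*I*pi/3) + exp(-2*I*pi/3) = 0.)
A character is irreducible iff <chi, chi> = 1, so this representation is reducible.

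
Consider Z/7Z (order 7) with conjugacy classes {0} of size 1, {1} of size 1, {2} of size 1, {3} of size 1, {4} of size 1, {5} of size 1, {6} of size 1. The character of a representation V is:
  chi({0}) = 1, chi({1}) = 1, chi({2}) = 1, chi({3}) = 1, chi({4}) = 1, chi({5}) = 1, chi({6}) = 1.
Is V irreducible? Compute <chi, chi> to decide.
Irreducible: <chi, chi> = 1.

Reasoning: <chi, chi> = (1/|G|) sum_C |C| * |chi(C)|^2 = (1/7)[1*|1|^2 + 1*|1|^2 + 1*|1|^2 + 1*|1|^2 + 1*|1|^2 + 1*|1|^2 + 1*|1|^2]
  = (1/7)[(1) + (1) + (1) + (1) + (1) + (1) + (1)] = 7/7 = 1.
(Exp terms are combined using exp(i*s)*conj(exp(i*t)) = exp(i*(s-t)), and sums of them are collapsed using the identity that for every m > 1 the m distinct m-th roots of unity sum to 0, e.g. 1 + exp(2*I*pi/3) + exp(-2*I*pi/3) = 0.)
A character is irreducible iff <chi, chi> = 1, so this representation is irreducible.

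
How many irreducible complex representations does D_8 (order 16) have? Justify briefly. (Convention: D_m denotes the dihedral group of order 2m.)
7

Derivation: The number of irreducible complex representations of a finite group equals its number of conjugacy classes. D_8 has 7 conjugacy classes (n/2 + 3 for n even), so D_8 (order 16) has exactly 7 irreducible complex representations.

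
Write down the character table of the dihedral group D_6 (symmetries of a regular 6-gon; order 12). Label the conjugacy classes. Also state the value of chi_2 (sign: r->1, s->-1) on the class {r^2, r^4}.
Conjugacy classes: {e} of size 1, {r^3} of size 1, {r^1, r^5} of size 2, {r^2, r^4} of size 2, {s, sr^2, ...} of size 3, {sr, sr^3, ...} of size 3.
Character table:
  irrep \ class              {e} (size 1)  {r^3} (size 1)  {r^1, r^5} (size 2)  {r^2, r^4} (size 2)  {s, sr^2, ...} (size 3)  {sr, sr^3, ...} (size 3)
  chi_1 (triv)               1             1               1                    1                    1                        1                       
  chi_2 (sign: r->1, s->-1)  1             1               1                    1                    -1                       -1                      
  chi_3 (r->-1, s->1)        1             -1              -1                   1                    1                        -1                      
  chi_4 (r->-1, s->-1)       1             -1              -1                   1                    -1                       1                       
  chi_5 (2d, j=1)            2             -2              1                    -1                   0                        0                       
  chi_6 (2d, j=2)            2             2               -1                   -1                   0                        0                       

Spot check: chi_2 (sign: r->1, s->-1) on {r^2, r^4} = 1.

Argument: D_6 has order 2*6 = 12 with 6 conjugacy classes, hence 6 irreducibles. Sum of squared dims 1 + 1 + 1 + 1 + 4 + 4 = 12 = |G|. Linear characters come from the abelianisation; the 2-dimensional irreps have character r^k -> 2*cos(2*pi*j*k/6), reflections -> 0.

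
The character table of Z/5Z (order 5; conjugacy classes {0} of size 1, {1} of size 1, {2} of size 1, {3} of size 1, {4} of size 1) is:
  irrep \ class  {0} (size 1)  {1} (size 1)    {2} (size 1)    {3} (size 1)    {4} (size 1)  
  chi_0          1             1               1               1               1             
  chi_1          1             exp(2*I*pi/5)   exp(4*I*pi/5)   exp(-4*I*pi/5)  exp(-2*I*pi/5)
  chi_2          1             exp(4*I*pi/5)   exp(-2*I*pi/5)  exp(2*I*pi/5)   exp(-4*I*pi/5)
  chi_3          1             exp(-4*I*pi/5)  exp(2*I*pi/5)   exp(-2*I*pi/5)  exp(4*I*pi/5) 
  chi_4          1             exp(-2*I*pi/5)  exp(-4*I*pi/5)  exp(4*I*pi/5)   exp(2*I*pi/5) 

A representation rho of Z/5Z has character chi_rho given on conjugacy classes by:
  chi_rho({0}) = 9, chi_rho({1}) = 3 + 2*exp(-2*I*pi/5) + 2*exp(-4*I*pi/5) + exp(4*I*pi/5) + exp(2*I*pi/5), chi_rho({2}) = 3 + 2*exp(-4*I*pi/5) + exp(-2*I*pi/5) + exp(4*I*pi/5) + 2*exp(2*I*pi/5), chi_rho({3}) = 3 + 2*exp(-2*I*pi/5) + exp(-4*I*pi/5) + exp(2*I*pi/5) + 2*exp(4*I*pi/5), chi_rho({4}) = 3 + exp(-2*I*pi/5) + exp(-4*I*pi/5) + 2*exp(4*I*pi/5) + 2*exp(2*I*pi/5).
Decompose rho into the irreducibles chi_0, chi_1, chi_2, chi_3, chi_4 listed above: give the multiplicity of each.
Multiplicities: chi_0: 3, chi_1: 1, chi_2: 1, chi_3: 2, chi_4: 2.

Reasoning: Use <chi_rho, chi> = (1/|G|) sum_C |C| * chi_rho(C) * conj(chi(C)) with |G| = 5 for each irreducible chi in the table:
  <chi_rho, chi_0> = (1/5)[1*(9)*conj(1) + 1*(3 + 2*exp(-2*I*pi/5) + 2*exp(-4*I*pi/5) + exp(4*I*pi/5) + exp(2*I*pi/5))*conj(1) + 1*(3 + 2*exp(-4*I*pi/5) + exp(-2*I*pi/5) + exp(4*I*pi/5) + 2*exp(2*I*pi/5))*conj(1) + 1*(3 + 2*exp(-2*I*pi/5) + exp(-4*I*pi/5) + exp(2*I*pi/5) + 2*exp(4*I*pi/5))*conj(1) + 1*(3 + exp(-2*I*pi/5) + exp(-4*I*pi/5) + 2*exp(4*I*pi/5) + 2*exp(2*I*pi/5))*conj(1)]
      = (1/5)[(9) + (3 + 2*exp(-2*I*pi/5) + 2*exp(-4*I*pi/5) + exp(4*I*pi/5) + exp(2*I*pi/5)) + (3 + 2*exp(-4*I*pi/5) + exp(-2*I*pi/5) + exp(4*I*pi/5) + 2*exp(2*I*pi/5)) + (3 + 2*exp(-2*I*pi/5) + exp(-4*I*pi/5) + exp(2*I*pi/5) + 2*exp(4*I*pi/5)) + (3 + exp(-2*I*pi/5) + exp(-4*I*pi/5) + 2*exp(4*I*pi/5) + 2*exp(2*I*pi/5))] = 15/5 = 3
  <chi_rho, chi_1> = (1/5)[1*(9)*conj(1) + 1*(3 + 2*exp(-2*I*pi/5) + 2*exp(-4*I*pi/5) + exp(4*I*pi/5) + exp(2*I*pi/5))*conj(exp(2*I*pi/5)) + 1*(3 + 2*exp(-4*I*pi/5) + exp(-2*I*pi/5) + exp(4*I*pi/5) + 2*exp(2*I*pi/5))*conj(exp(4*I*pi/5)) + 1*(3 + 2*exp(-2*I*pi/5) + exp(-4*I*pi/5) + exp(2*I*pi/5) + 2*exp(4*I*pi/5))*conj(exp(-4*I*pi/5)) + 1*(3 + exp(-2*I*pi/5) + exp(-4*I*pi/5) + 2*exp(4*I*pi/5) + 2*exp(2*I*pi/5))*conj(exp(-2*I*pi/5))]
      = (1/5)[(9) + (1 + 3*exp(-2*I*pi/5) + 2*exp(-4*I*pi/5) + exp(2*I*pi/5) + 2*exp(4*I*pi/5)) + (1 + 2*exp(-2*I*pi/5) + 3*exp(-4*I*pi/5) + exp(4*I*pi/5) + 2*exp(2*I*pi/5)) + (1 + 2*exp(-2*I*pi/5) + exp(-4*I*pi/5) + 3*exp(4*I*pi/5) + 2*exp(2*I*pi/5)) + (1 + 2*exp(-4*I*pi/5) + exp(-2*I*pi/5) + 2*exp(4*I*pi/5) + 3*exp(2*I*pi/5))] = 5/5 = 1
  <chi_rho, chi_2> = (1/5)[1*(9)*conj(1) + 1*(3 + 2*exp(-2*I*pi/5) + 2*exp(-4*I*pi/5) + exp(4*I*pi/5) + exp(2*I*pi/5))*conj(exp(4*I*pi/5)) + 1*(3 + 2*exp(-4*I*pi/5) + exp(-2*I*pi/5) + exp(4*I*pi/5) + 2*exp(2*I*pi/5))*conj(exp(-2*I*pi/5)) + 1*(3 + 2*exp(-2*I*pi/5) + exp(-4*I*pi/5) + exp(2*I*pi/5) + 2*exp(4*I*pi/5))*conj(exp(2*I*pi/5)) + 1*(3 + exp(-2*I*pi/5) + exp(-4*I*pi/5) + 2*exp(4*I*pi/5) + 2*exp(2*I*pi/5))*conj(exp(-4*I*pi/5))]
      = (1/5)[(9) + (1 + 3*exp(-4*I*pi/5) + exp(-2*I*pi/5) + 2*exp(4*I*pi/5) + 2*exp(2*I*pi/5)) + (1 + 2*exp(-2*I*pi/5) + exp(-4*I*pi/5) + 2*exp(4*I*pi/5) + 3*exp(2*I*pi/5)) + (1 + 3*exp(-2*I*pi/5) + 2*exp(-4*I*pi/5) + exp(4*I*pi/5) + 2*exp(2*I*pi/5)) + (1 + 2*exp(-2*I*pi/5) + 2*exp(-4*I*pi/5) + exp(2*I*pi/5) + 3*exp(4*I*pi/5))] = 5/5 = 1
  <chi_rho, chi_3> = (1/5)[1*(9)*conj(1) + 1*(3 + 2*exp(-2*I*pi/5) + 2*exp(-4*I*pi/5) + exp(4*I*pi/5) + exp(2*I*pi/5))*conj(exp(-4*I*pi/5)) + 1*(3 + 2*exp(-4*I*pi/5) + exp(-2*I*pi/5) + exp(4*I*pi/5) + 2*exp(2*I*pi/5))*conj(exp(2*I*pi/5)) + 1*(3 + 2*exp(-2*I*pi/5) + exp(-4*I*pi/5) + exp(2*I*pi/5) + 2*exp(4*I*pi/5))*conj(exp(-2*I*pi/5)) + 1*(3 + exp(-2*I*pi/5) + exp(-4*I*pi/5) + 2*exp(4*I*pi/5) + 2*exp(2*I*pi/5))*conj(exp(4*I*pi/5))]
      = (1/5)[(9) + (2 + exp(-2*I*pi/5) + exp(-4*I*pi/5) + 3*exp(4*I*pi/5) + 2*exp(2*I*pi/5)) + (2 + 3*exp(-2*I*pi/5) + exp(-4*I*pi/5) + exp(2*I*pi/5) + 2*exp(4*I*pi/5)) + (2 + 2*exp(-4*I*pi/5) + exp(-2*I*pi/5) + exp(4*I*pi/5) + 3*exp(2*I*pi/5)) + (2 + 2*exp(-2*I*pi/5) + 3*exp(-4*I*pi/5) + exp(4*I*pi/5) + exp(2*I*pi/5))] = 10/5 = 2
  <chi_rho, chi_4> = (1/5)[1*(9)*conj(1) + 1*(3 + 2*exp(-2*I*pi/5) + 2*exp(-4*I*pi/5) + exp(4*I*pi/5) + exp(2*I*pi/5))*conj(exp(-2*I*pi/5)) + 1*(3 + 2*exp(-4*I*pi/5) + exp(-2*I*pi/5) + exp(4*I*pi/5) + 2*exp(2*I*pi/5))*conj(exp(-4*I*pi/5)) + 1*(3 + 2*exp(-2*I*pi/5) + exp(-4*I*pi/5) + exp(2*I*pi/5) + 2*exp(4*I*pi/5))*conj(exp(4*I*pi/5)) + 1*(3 + exp(-2*I*pi/5) + exp(-4*I*pi/5) + 2*exp(4*I*pi/5) + 2*exp(2*I*pi/5))*conj(exp(2*I*pi/5))]
      = (1/5)[(9) + (2 + 2*exp(-2*I*pi/5) + exp(-4*I*pi/5) + exp(4*I*pi/5) + 3*exp(2*I*pi/5)) + (2 + 2*exp(-4*I*pi/5) + exp(-2*I*pi/5) + exp(2*I*pi/5) + 3*exp(4*I*pi/5)) + (2 + 3*exp(-4*I*pi/5) + exp(-2*I*pi/5) + exp(2*I*pi/5) + 2*exp(4*I*pi/5)) + (2 + 3*exp(-2*I*pi/5) + exp(-4*I*pi/5) + exp(4*I*pi/5) + 2*exp(2*I*pi/5))] = 10/5 = 2
(Exp terms are combined using exp(i*s)*conj(exp(i*t)) = exp(i*(s-t)), and sums of them are collapsed using the identity that for every m > 1 the m distinct m-th roots of unity sum to 0, e.g. 1 + exp(2*I*pi/3) + exp(-2*I*pi/3) = 0.)
Dimension check: dim(rho) = sum (mult * dim) = 3*1 + 1*1 + 1*1 + 2*1 + 2*1 = 9 = chi_rho(e) = 9.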